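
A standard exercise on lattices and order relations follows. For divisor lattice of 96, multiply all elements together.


Divisors of 96: [1, 2, 3, 4, 6, 8, 12, 16, 24, 32, 48, 96]
Product = n^(d(n)/2) = 96^(12/2)
Product = 782757789696


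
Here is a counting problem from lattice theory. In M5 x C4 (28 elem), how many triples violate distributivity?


Distributive law: a ^ (b v c) = (a ^ b) v (a ^ c).
Check all 28^3 = 21952 ordered triples (a,b,c).
  e.g. a=(a1,0), b=(a2,0), c=(a3,0): lhs=(a1,0) != rhs=(0,0)
  e.g. a=(a1,0), b=(a2,0), c=(a3,1): lhs=(a1,0) != rhs=(0,0)
Total violating triples: 3840


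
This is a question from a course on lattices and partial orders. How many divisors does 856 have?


Divisors of 856: [1, 2, 4, 8, 107, 214, 428, 856]
Count: 8


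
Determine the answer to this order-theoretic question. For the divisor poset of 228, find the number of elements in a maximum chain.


A chain is a totally ordered subset; we count the number of elements in a maximum chain.
Compute, for each element x, the size of the longest chain ending at x:
  1: 1
  2: 2
  3: 2
  19: 2
  4: 3
  6: 3
  ...
A maximum chain: 1 < 2 < 4 < 12 < 228
Number of elements in the longest chain: 5


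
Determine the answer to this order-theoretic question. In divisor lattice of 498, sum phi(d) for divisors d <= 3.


Divisors of 498 up to 3: [1, 2, 3]
phi values: [1, 1, 2]
Sum = 4


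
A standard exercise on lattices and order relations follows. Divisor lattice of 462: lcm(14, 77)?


Join=lcm.
gcd(14,77)=7
lcm=154


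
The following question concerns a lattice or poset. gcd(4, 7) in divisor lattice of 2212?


Meet=gcd.
gcd(4,7)=1


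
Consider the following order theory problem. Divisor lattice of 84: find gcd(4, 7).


In a divisor lattice, meet = gcd (greatest common divisor).
By Euclidean algorithm or factoring: gcd(4,7) = 1


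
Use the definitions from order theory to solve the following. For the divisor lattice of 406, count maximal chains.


A maximal chain goes from the minimum element to a maximal element via cover relations.
Counting all min-to-max paths in the cover graph.
Total maximal chains: 6


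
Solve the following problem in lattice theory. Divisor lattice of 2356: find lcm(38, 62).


In a divisor lattice, join = lcm (least common multiple).
gcd(38,62) = 2
lcm(38,62) = 38*62/gcd = 2356/2 = 1178


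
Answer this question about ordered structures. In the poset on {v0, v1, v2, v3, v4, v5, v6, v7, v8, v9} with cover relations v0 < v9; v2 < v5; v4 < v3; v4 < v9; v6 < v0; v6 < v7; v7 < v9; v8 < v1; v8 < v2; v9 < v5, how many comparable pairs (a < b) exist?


A comparable pair {a,b} has a < b or b < a in the order.
Count unordered pairs where one element is strictly below the other.
Examples: {v0,v5}, {v0,v6}, {v0,v9}, {v1,v8}, ...
Total comparable pairs: 16


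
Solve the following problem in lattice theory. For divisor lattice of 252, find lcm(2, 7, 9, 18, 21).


In a divisor lattice, join = lcm (least common multiple).
Compute lcm iteratively: start with first element, then lcm(current, next).
Elements: [2, 7, 9, 18, 21]
lcm(2,7) = 14
lcm(14,9) = 126
lcm(126,18) = 126
lcm(126,21) = 126
Final lcm = 126


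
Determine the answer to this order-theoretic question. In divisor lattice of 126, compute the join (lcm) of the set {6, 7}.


In a divisor lattice, join = lcm (least common multiple).
Compute lcm iteratively: start with first element, then lcm(current, next).
Elements: [6, 7]
lcm(6,7) = 42
Final lcm = 42


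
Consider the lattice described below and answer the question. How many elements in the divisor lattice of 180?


Divisors of 180: [1, 2, 3, 4, 5, 6, 9, 10, 12, 15, 18, 20, 30, 36, 45, 60, 90, 180]
Count: 18


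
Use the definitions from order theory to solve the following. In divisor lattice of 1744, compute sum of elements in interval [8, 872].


Interval [8,872] in divisors of 1744: [8, 872]
Sum = 880


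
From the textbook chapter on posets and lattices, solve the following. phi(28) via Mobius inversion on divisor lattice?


phi(n) = n * prod_{p|n} (1 - 1/p).
Prime divisors of 28: [2, 7]
phi(28) = 28 * (1 - 1/2) * (1 - 1/7)
phi(28) = 12


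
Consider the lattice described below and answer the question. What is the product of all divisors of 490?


Divisors of 490: [1, 2, 5, 7, 10, 14, 35, 49, 70, 98, 245, 490]
Product = n^(d(n)/2) = 490^(12/2)
Product = 13841287201000000


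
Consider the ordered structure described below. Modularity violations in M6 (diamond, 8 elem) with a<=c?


Modular law: if a <= c then a v (b ^ c) = (a v b) ^ c.
Check all triples (a,b,c) with a <= c among 8 elements.
This lattice is modular (diamonds M_m and their chain-products are modular).
Total violating triples: 0


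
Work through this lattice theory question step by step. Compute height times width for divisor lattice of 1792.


Height = length of longest chain minus 1; width = size of largest antichain.
A maximum chain: 1 | 7 | 14 | 28 | 56 | 112 | 224 | 448 | 896 | 1792  (height 9).
A maximum antichain: {2, 7}  (width 2).
Product = 9 * 2 = 18


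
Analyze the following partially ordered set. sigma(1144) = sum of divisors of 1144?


sigma(n) = sum of divisors.
Divisors of 1144: [1, 2, 4, 8, 11, 13, 22, 26, 44, 52, 88, 104, 143, 286, 572, 1144]
Sum = 2520


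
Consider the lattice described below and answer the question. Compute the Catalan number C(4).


C(n) = C(2n, n) / (n+1).
C(8, 4) = 70
C(4) = 70 / 5 = 14


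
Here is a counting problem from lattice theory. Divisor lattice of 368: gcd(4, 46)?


Meet=gcd.
gcd(4,46)=2


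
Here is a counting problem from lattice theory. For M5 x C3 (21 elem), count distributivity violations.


Distributive law: a ^ (b v c) = (a ^ b) v (a ^ c).
Check all 21^3 = 9261 ordered triples (a,b,c).
  e.g. a=(a1,0), b=(a2,0), c=(a3,0): lhs=(a1,0) != rhs=(0,0)
  e.g. a=(a1,0), b=(a2,0), c=(a3,1): lhs=(a1,0) != rhs=(0,0)
Total violating triples: 1620


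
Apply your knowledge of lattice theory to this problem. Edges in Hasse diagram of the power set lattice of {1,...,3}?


A cover relation a -< b holds when a < b with no c strictly between.
Cover relations:
  {} -< {1}
  {} -< {2}
  {} -< {3}
  {1} -< {1,2}
  {1} -< {1,3}
  {2} -< {1,2}
  {2} -< {2,3}
  {3} -< {1,3}
  ...4 more
Total: 12


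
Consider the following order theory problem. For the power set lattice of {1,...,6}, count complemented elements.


An element a is complemented if some b has a meet b = bottom, a join b = top.
every subset A has complement S\A, so all elements are complemented.
Complemented elements: {}, {1}, {2}, {3}, {4}, {5}, ... (58 more)
Count: 64


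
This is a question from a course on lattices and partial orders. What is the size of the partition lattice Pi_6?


B(n) = number of set partitions of an n-element set.
B(n) satisfies the recurrence: B(n+1) = sum_k C(n,k)*B(k).
B(6) = 203


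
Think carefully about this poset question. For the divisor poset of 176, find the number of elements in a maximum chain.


A chain is a totally ordered subset; we count the number of elements in a maximum chain.
Compute, for each element x, the size of the longest chain ending at x:
  1: 1
  2: 2
  11: 2
  4: 3
  8: 4
  22: 3
  ...
A maximum chain: 1 < 2 < 4 < 8 < 16 < 176
Number of elements in the longest chain: 6


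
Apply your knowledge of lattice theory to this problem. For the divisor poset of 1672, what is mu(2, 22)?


In a divisor lattice, mu(a,b) = mu(b/a) where mu is the classical Mobius function.
b/a = 22/2 = 11
Prime factorization of 11: primes [11]
11 is squarefree with 1 prime factor(s), so mu(11) = (-1)^1 = -1


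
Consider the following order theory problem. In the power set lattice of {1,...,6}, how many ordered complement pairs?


Complement pair (a,b): a meet b = bottom, a join b = top.
Here: A intersect B = {} and A union B = {1,...,6}.
Pairs found: ({},{1,2,3,4,5,6}), ({1},{2,3,4,5,6}), ({2},{1,3,4,5,6}), ({3},{1,2,4,5,6}), ... (60 more)
Total ordered pairs: 64


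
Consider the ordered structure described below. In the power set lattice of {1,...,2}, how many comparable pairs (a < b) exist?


A comparable pair {a,b} has a < b or b < a in the order.
Count unordered pairs where one element is strictly below the other.
Examples: {{},{1}}, {{},{2}}, {{},{1,2}}, {{1},{1,2}}, ...
Total comparable pairs: 5


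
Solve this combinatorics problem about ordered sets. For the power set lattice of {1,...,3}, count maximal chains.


A maximal chain goes from the minimum element to a maximal element via cover relations.
Counting all min-to-max paths in the cover graph.
Total maximal chains: 6


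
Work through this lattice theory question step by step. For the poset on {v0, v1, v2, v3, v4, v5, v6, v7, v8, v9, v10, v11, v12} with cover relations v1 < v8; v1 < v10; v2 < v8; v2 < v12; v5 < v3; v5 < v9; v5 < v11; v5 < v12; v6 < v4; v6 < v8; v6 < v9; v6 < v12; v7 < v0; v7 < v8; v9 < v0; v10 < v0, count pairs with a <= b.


The order relation is {(a,b) : a <= b}, reflexive so it includes (a,a).
Examples: (v0,v0), (v1,v0), (v1,v1), (v1,v10), (v1,v8), ...
Total ordered pairs: 32


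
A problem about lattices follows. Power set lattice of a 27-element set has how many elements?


Power set = 2^n.
2^27 = 134217728


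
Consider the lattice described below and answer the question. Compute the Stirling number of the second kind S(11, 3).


S(n,k) = k*S(n-1,k) + S(n-1,k-1).
S(10,3) = 9330, S(10,2) = 511
S(11,3) = 3*9330 + 511 = 27990 + 511
S(11,3) = 28501


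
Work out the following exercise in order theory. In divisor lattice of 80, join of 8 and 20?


In a divisor lattice, join = lcm (least common multiple).
gcd(8,20) = 4
lcm(8,20) = 8*20/gcd = 160/4 = 40


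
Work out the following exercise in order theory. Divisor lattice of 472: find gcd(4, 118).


In a divisor lattice, meet = gcd (greatest common divisor).
By Euclidean algorithm or factoring: gcd(4,118) = 2


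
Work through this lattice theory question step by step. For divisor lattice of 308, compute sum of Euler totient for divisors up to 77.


Divisors of 308 up to 77: [1, 2, 4, 7, 11, 14, 22, 28, 44, 77]
phi values: [1, 1, 2, 6, 10, 6, 10, 12, 20, 60]
Sum = 128


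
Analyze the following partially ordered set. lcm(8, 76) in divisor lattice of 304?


Join=lcm.
gcd(8,76)=4
lcm=152


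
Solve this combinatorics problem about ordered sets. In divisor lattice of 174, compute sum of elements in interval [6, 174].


Interval [6,174] in divisors of 174: [6, 174]
Sum = 180


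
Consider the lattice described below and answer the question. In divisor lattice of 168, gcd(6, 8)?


Meet=gcd.
gcd(6,8)=2


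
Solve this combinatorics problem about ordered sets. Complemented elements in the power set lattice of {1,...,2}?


An element a is complemented if some b has a meet b = bottom, a join b = top.
every subset A has complement S\A, so all elements are complemented.
Complemented elements: {}, {1}, {2}, {1,2}
Count: 4


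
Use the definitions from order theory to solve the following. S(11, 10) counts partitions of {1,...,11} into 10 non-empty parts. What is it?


S(n,k) = k*S(n-1,k) + S(n-1,k-1).
S(10,10) = 1, S(10,9) = 45
S(11,10) = 10*1 + 45 = 10 + 45
S(11,10) = 55


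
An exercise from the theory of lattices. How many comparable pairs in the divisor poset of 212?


A comparable pair {a,b} has a < b or b < a in the order.
Count unordered pairs where one element is strictly below the other.
Examples: {1,2}, {1,4}, {1,53}, {1,106}, ...
Total comparable pairs: 12


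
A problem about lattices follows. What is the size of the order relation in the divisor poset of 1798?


The order relation is {(a,b) : a <= b}, reflexive so it includes (a,a).
Examples: (1,1), (1,1798), (1,2), (1,29), (1,31), ...
Total ordered pairs: 27


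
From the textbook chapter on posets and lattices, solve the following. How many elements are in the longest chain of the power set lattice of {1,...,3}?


A chain is a totally ordered subset; we count the number of elements in a maximum chain.
Compute, for each element x, the size of the longest chain ending at x:
  {}: 1
  {1}: 2
  {2}: 2
  {3}: 2
  {1,2}: 3
  {1,3}: 3
  ...
A maximum chain: {} < {1} < {1,2} < {1,2,3}
Number of elements in the longest chain: 4


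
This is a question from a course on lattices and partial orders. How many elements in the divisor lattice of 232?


Divisors of 232: [1, 2, 4, 8, 29, 58, 116, 232]
Count: 8


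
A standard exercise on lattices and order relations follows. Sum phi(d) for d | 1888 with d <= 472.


Divisors of 1888 up to 472: [1, 2, 4, 8, 16, 32, 59, 118, 236, 472]
phi values: [1, 1, 2, 4, 8, 16, 58, 58, 116, 232]
Sum = 496


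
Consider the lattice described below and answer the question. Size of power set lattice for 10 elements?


Power set = 2^n.
2^10 = 1024


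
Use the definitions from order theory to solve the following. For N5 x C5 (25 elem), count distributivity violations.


Distributive law: a ^ (b v c) = (a ^ b) v (a ^ c).
Check all 25^3 = 15625 ordered triples (a,b,c).
  e.g. a=(b,0), b=(a,0), c=(c,0): lhs=(b,0) != rhs=(a,0)
  e.g. a=(b,0), b=(a,0), c=(c,1): lhs=(b,0) != rhs=(a,0)
Total violating triples: 250


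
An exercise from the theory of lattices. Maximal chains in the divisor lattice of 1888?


A maximal chain goes from the minimum element to a maximal element via cover relations.
Counting all min-to-max paths in the cover graph.
Total maximal chains: 6


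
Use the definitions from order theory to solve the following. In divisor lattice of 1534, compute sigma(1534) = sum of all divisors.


sigma(n) = sum of divisors.
Divisors of 1534: [1, 2, 13, 26, 59, 118, 767, 1534]
Sum = 2520


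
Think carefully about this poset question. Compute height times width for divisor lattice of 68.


Height = length of longest chain minus 1; width = size of largest antichain.
A maximum chain: 1 | 17 | 34 | 68  (height 3).
A maximum antichain: {2, 17}  (width 2).
Product = 3 * 2 = 6


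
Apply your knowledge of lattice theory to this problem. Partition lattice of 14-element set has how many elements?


B(n) = number of set partitions of an n-element set.
B(n) satisfies the recurrence: B(n+1) = sum_k C(n,k)*B(k).
B(14) = 190899322


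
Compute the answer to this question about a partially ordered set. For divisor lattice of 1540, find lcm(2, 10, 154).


In a divisor lattice, join = lcm (least common multiple).
Compute lcm iteratively: start with first element, then lcm(current, next).
Elements: [2, 10, 154]
lcm(2,10) = 10
lcm(10,154) = 770
Final lcm = 770


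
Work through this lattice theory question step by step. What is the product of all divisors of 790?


Divisors of 790: [1, 2, 5, 10, 79, 158, 395, 790]
Product = n^(d(n)/2) = 790^(8/2)
Product = 389500810000


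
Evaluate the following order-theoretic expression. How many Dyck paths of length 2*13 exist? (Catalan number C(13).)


C(n) = C(2n, n) / (n+1).
C(26, 13) = 10400600
C(13) = 10400600 / 14 = 742900


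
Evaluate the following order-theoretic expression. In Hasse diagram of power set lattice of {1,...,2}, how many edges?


A cover relation a -< b holds when a < b with no c strictly between.
Cover relations:
  {} -< {1}
  {} -< {2}
  {1} -< {1,2}
  {2} -< {1,2}
Total: 4


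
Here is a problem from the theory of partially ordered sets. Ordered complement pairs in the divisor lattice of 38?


Complement pair (a,b): a meet b = bottom, a join b = top.
Here: gcd(a,b)=1 and lcm(a,b)=38, i.e. a*b=38 with a,b coprime.
Pairs found: (1,38), (2,19), (19,2), (38,1)
Total ordered pairs: 4


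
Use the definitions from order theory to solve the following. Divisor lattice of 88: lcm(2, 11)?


Join=lcm.
gcd(2,11)=1
lcm=22


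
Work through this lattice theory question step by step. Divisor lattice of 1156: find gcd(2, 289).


In a divisor lattice, meet = gcd (greatest common divisor).
By Euclidean algorithm or factoring: gcd(2,289) = 1


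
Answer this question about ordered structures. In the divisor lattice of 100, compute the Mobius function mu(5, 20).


In a divisor lattice, mu(a,b) = mu(b/a) where mu is the classical Mobius function.
b/a = 20/5 = 4
Prime factorization of 4: primes [2]
4 is not squarefree, so mu(4) = 0


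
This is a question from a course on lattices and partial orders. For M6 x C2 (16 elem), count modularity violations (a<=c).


Modular law: if a <= c then a v (b ^ c) = (a v b) ^ c.
Check all triples (a,b,c) with a <= c among 16 elements.
This lattice is modular (diamonds M_m and their chain-products are modular).
Total violating triples: 0


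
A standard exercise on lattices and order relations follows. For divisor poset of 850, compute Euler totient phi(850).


phi(n) = n * prod_{p|n} (1 - 1/p).
Prime divisors of 850: [2, 5, 17]
phi(850) = 850 * (1 - 1/2) * (1 - 1/5) * (1 - 1/17)
phi(850) = 320


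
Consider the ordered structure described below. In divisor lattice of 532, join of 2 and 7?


In a divisor lattice, join = lcm (least common multiple).
gcd(2,7) = 1
lcm(2,7) = 2*7/gcd = 14/1 = 14


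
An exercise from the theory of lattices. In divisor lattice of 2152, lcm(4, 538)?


Join=lcm.
gcd(4,538)=2
lcm=1076


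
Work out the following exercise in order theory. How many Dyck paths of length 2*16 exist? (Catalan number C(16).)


C(n) = C(2n, n) / (n+1).
C(32, 16) = 601080390
C(16) = 601080390 / 17 = 35357670


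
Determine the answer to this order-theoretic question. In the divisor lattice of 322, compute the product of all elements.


Divisors of 322: [1, 2, 7, 14, 23, 46, 161, 322]
Product = n^(d(n)/2) = 322^(8/2)
Product = 10750371856


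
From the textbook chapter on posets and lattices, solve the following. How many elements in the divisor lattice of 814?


Divisors of 814: [1, 2, 11, 22, 37, 74, 407, 814]
Count: 8


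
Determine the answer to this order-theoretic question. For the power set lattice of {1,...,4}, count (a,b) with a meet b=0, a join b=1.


Complement pair (a,b): a meet b = bottom, a join b = top.
Here: A intersect B = {} and A union B = {1,...,4}.
Pairs found: ({},{1,2,3,4}), ({1},{2,3,4}), ({2},{1,3,4}), ({3},{1,2,4}), ... (12 more)
Total ordered pairs: 16


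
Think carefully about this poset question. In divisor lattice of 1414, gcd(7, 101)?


Meet=gcd.
gcd(7,101)=1


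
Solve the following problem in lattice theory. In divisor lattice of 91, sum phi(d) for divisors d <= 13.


Divisors of 91 up to 13: [1, 7, 13]
phi values: [1, 6, 12]
Sum = 19


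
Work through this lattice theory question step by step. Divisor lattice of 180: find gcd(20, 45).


In a divisor lattice, meet = gcd (greatest common divisor).
By Euclidean algorithm or factoring: gcd(20,45) = 5


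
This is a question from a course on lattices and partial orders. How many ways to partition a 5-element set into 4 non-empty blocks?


S(n,k) = k*S(n-1,k) + S(n-1,k-1).
S(4,4) = 1, S(4,3) = 6
S(5,4) = 4*1 + 6 = 4 + 6
S(5,4) = 10


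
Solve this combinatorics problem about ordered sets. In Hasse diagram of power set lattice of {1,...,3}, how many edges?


A cover relation a -< b holds when a < b with no c strictly between.
Cover relations:
  {} -< {1}
  {} -< {2}
  {} -< {3}
  {1} -< {1,2}
  {1} -< {1,3}
  {2} -< {1,2}
  {2} -< {2,3}
  {3} -< {1,3}
  ...4 more
Total: 12


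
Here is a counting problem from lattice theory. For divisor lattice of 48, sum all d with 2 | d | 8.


Interval [2,8] in divisors of 48: [2, 4, 8]
Sum = 14


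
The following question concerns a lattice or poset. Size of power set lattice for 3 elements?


Power set = 2^n.
2^3 = 8


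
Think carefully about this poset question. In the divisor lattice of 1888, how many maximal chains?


A maximal chain goes from the minimum element to a maximal element via cover relations.
Counting all min-to-max paths in the cover graph.
Total maximal chains: 6


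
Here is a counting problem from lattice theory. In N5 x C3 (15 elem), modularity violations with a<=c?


Modular law: if a <= c then a v (b ^ c) = (a v b) ^ c.
Check all triples (a,b,c) with a <= c among 15 elements.
  e.g. a=(a,0), b=(c,0), c=(b,0): lhs=(a,0) != rhs=(b,0)
  e.g. a=(a,0), b=(c,1), c=(b,0): lhs=(a,0) != rhs=(b,0)
Total violating triples: 18


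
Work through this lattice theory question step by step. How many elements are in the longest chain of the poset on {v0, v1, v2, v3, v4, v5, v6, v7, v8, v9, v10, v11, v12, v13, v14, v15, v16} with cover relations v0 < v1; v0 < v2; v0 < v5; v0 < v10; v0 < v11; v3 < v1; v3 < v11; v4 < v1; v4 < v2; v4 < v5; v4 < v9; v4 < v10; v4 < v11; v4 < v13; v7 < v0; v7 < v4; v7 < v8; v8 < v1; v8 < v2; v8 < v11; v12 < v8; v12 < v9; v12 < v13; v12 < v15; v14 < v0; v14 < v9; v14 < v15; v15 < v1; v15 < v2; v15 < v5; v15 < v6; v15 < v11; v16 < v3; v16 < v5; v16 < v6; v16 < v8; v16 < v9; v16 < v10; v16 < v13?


A chain is a totally ordered subset; we count the number of elements in a maximum chain.
Compute, for each element x, the size of the longest chain ending at x:
  v7: 1
  v12: 1
  v14: 1
  v16: 1
  v3: 2
  v4: 2
  ...
A maximum chain: v7 < v0 < v1
Number of elements in the longest chain: 3


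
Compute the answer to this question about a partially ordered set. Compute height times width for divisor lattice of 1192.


Height = length of longest chain minus 1; width = size of largest antichain.
A maximum chain: 1 | 149 | 298 | 596 | 1192  (height 4).
A maximum antichain: {2, 149}  (width 2).
Product = 4 * 2 = 8


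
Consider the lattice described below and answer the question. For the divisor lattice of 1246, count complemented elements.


An element a is complemented if some b has a meet b = bottom, a join b = top.
a is complemented iff gcd(a, n/a)=1, i.e. a is a unitary divisor of 1246.
Complemented elements: 1, 2, 7, 14, 89, 178, ... (2 more)
Count: 8


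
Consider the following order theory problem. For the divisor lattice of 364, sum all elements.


sigma(n) = sum of divisors.
Divisors of 364: [1, 2, 4, 7, 13, 14, 26, 28, 52, 91, 182, 364]
Sum = 784


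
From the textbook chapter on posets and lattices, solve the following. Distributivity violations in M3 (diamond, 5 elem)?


Distributive law: a ^ (b v c) = (a ^ b) v (a ^ c).
Check all 5^3 = 125 ordered triples (a,b,c).
  e.g. a=a1, b=a2, c=a3: lhs=a1 != rhs=0
  e.g. a=a1, b=a3, c=a2: lhs=a1 != rhs=0
Total violating triples: 6


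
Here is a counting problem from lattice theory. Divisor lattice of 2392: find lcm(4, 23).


In a divisor lattice, join = lcm (least common multiple).
gcd(4,23) = 1
lcm(4,23) = 4*23/gcd = 92/1 = 92


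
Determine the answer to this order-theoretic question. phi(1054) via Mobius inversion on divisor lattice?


phi(n) = n * prod_{p|n} (1 - 1/p).
Prime divisors of 1054: [2, 17, 31]
phi(1054) = 1054 * (1 - 1/2) * (1 - 1/17) * (1 - 1/31)
phi(1054) = 480


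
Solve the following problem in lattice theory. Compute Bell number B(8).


B(n) = number of set partitions of an n-element set.
B(n) satisfies the recurrence: B(n+1) = sum_k C(n,k)*B(k).
B(8) = 4140


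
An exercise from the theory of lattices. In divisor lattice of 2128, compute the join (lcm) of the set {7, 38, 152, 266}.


In a divisor lattice, join = lcm (least common multiple).
Compute lcm iteratively: start with first element, then lcm(current, next).
Elements: [7, 38, 152, 266]
lcm(7,38) = 266
lcm(266,152) = 1064
lcm(1064,266) = 1064
Final lcm = 1064


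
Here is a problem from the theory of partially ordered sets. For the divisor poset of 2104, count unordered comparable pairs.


A comparable pair {a,b} has a < b or b < a in the order.
Count unordered pairs where one element is strictly below the other.
Examples: {1,2}, {1,4}, {1,8}, {1,263}, ...
Total comparable pairs: 22


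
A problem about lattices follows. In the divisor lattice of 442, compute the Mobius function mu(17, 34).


In a divisor lattice, mu(a,b) = mu(b/a) where mu is the classical Mobius function.
b/a = 34/17 = 2
Prime factorization of 2: primes [2]
2 is squarefree with 1 prime factor(s), so mu(2) = (-1)^1 = -1


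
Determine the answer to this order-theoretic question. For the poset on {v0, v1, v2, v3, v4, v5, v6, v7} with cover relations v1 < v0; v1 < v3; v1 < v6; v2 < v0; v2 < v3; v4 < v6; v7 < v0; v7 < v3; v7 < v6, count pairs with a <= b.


The order relation is {(a,b) : a <= b}, reflexive so it includes (a,a).
Examples: (v0,v0), (v1,v0), (v1,v1), (v1,v3), (v1,v6), ...
Total ordered pairs: 17


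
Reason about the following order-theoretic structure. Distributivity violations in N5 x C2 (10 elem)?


Distributive law: a ^ (b v c) = (a ^ b) v (a ^ c).
Check all 10^3 = 1000 ordered triples (a,b,c).
  e.g. a=(b,0), b=(a,0), c=(c,0): lhs=(b,0) != rhs=(a,0)
  e.g. a=(b,0), b=(a,0), c=(c,1): lhs=(b,0) != rhs=(a,0)
Total violating triples: 16


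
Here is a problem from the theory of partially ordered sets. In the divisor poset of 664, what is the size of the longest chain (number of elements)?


A chain is a totally ordered subset; we count the number of elements in a maximum chain.
Compute, for each element x, the size of the longest chain ending at x:
  1: 1
  2: 2
  83: 2
  4: 3
  8: 4
  166: 3
  ...
A maximum chain: 1 < 2 < 4 < 8 < 664
Number of elements in the longest chain: 5


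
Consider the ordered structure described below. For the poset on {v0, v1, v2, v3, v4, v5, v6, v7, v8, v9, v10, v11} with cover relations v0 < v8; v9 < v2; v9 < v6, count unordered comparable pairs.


A comparable pair {a,b} has a < b or b < a in the order.
Count unordered pairs where one element is strictly below the other.
Examples: {v0,v8}, {v2,v9}, {v6,v9}
Total comparable pairs: 3


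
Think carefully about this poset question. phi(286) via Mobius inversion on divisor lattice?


phi(n) = n * prod_{p|n} (1 - 1/p).
Prime divisors of 286: [2, 11, 13]
phi(286) = 286 * (1 - 1/2) * (1 - 1/11) * (1 - 1/13)
phi(286) = 120


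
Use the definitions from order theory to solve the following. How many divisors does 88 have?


Divisors of 88: [1, 2, 4, 8, 11, 22, 44, 88]
Count: 8


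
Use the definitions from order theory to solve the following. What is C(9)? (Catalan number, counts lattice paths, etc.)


C(n) = C(2n, n) / (n+1).
C(18, 9) = 48620
C(9) = 48620 / 10 = 4862


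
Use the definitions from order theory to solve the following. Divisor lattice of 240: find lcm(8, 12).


In a divisor lattice, join = lcm (least common multiple).
gcd(8,12) = 4
lcm(8,12) = 8*12/gcd = 96/4 = 24


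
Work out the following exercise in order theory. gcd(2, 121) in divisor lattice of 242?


Meet=gcd.
gcd(2,121)=1


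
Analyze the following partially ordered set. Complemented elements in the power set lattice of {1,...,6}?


An element a is complemented if some b has a meet b = bottom, a join b = top.
every subset A has complement S\A, so all elements are complemented.
Complemented elements: {}, {1}, {2}, {3}, {4}, {5}, ... (58 more)
Count: 64


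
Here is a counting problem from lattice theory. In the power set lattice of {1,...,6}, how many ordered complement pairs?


Complement pair (a,b): a meet b = bottom, a join b = top.
Here: A intersect B = {} and A union B = {1,...,6}.
Pairs found: ({},{1,2,3,4,5,6}), ({1},{2,3,4,5,6}), ({2},{1,3,4,5,6}), ({3},{1,2,4,5,6}), ... (60 more)
Total ordered pairs: 64


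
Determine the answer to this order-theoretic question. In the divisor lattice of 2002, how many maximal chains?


A maximal chain goes from the minimum element to a maximal element via cover relations.
Counting all min-to-max paths in the cover graph.
Total maximal chains: 24


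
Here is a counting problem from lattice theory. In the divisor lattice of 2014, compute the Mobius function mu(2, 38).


In a divisor lattice, mu(a,b) = mu(b/a) where mu is the classical Mobius function.
b/a = 38/2 = 19
Prime factorization of 19: primes [19]
19 is squarefree with 1 prime factor(s), so mu(19) = (-1)^1 = -1


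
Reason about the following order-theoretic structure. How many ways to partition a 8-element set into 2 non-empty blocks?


S(n,k) = k*S(n-1,k) + S(n-1,k-1).
S(7,2) = 63, S(7,1) = 1
S(8,2) = 2*63 + 1 = 126 + 1
S(8,2) = 127


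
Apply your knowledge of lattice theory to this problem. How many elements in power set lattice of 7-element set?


Power set = 2^n.
2^7 = 128


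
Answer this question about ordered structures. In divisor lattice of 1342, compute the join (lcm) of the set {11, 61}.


In a divisor lattice, join = lcm (least common multiple).
Compute lcm iteratively: start with first element, then lcm(current, next).
Elements: [11, 61]
lcm(11,61) = 671
Final lcm = 671


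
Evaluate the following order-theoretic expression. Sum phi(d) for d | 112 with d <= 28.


Divisors of 112 up to 28: [1, 2, 4, 7, 8, 14, 16, 28]
phi values: [1, 1, 2, 6, 4, 6, 8, 12]
Sum = 40


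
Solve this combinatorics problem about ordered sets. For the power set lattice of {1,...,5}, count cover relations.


A cover relation a -< b holds when a < b with no c strictly between.
Cover relations:
  {} -< {1}
  {} -< {2}
  {} -< {3}
  {} -< {4}
  {} -< {5}
  {1} -< {1,2}
  {1} -< {1,3}
  {1} -< {1,4}
  ...72 more
Total: 80


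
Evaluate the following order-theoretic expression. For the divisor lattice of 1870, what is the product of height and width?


Height = length of longest chain minus 1; width = size of largest antichain.
A maximum chain: 1 | 17 | 187 | 935 | 1870  (height 4).
A maximum antichain: {10, 22, 34, 55, 85, 187}  (width 6).
Product = 4 * 6 = 24


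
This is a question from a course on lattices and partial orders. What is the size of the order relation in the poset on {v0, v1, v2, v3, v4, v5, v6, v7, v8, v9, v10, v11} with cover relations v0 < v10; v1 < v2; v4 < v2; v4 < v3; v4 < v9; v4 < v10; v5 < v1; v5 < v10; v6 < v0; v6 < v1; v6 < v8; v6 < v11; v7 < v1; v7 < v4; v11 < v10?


The order relation is {(a,b) : a <= b}, reflexive so it includes (a,a).
Examples: (v0,v0), (v0,v10), (v1,v1), (v1,v2), (v10,v10), ...
Total ordered pairs: 34


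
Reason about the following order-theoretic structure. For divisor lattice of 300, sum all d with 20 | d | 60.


Interval [20,60] in divisors of 300: [20, 60]
Sum = 80


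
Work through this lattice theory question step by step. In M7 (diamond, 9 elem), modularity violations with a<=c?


Modular law: if a <= c then a v (b ^ c) = (a v b) ^ c.
Check all triples (a,b,c) with a <= c among 9 elements.
This lattice is modular (diamonds M_m and their chain-products are modular).
Total violating triples: 0


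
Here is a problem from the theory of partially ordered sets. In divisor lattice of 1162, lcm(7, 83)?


Join=lcm.
gcd(7,83)=1
lcm=581


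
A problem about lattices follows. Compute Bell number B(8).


B(n) = number of set partitions of an n-element set.
B(n) satisfies the recurrence: B(n+1) = sum_k C(n,k)*B(k).
B(8) = 4140


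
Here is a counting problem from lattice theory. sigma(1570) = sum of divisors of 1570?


sigma(n) = sum of divisors.
Divisors of 1570: [1, 2, 5, 10, 157, 314, 785, 1570]
Sum = 2844


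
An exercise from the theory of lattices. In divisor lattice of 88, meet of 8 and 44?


In a divisor lattice, meet = gcd (greatest common divisor).
By Euclidean algorithm or factoring: gcd(8,44) = 4


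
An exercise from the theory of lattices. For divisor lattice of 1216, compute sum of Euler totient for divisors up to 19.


Divisors of 1216 up to 19: [1, 2, 4, 8, 16, 19]
phi values: [1, 1, 2, 4, 8, 18]
Sum = 34


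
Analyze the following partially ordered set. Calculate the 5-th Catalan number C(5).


C(n) = C(2n, n) / (n+1).
C(10, 5) = 252
C(5) = 252 / 6 = 42


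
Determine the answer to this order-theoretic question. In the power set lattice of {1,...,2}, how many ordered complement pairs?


Complement pair (a,b): a meet b = bottom, a join b = top.
Here: A intersect B = {} and A union B = {1,...,2}.
Pairs found: ({},{1,2}), ({1},{2}), ({2},{1}), ({1,2},{})
Total ordered pairs: 4


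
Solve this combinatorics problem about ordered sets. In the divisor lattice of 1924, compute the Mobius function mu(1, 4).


In a divisor lattice, mu(a,b) = mu(b/a) where mu is the classical Mobius function.
b/a = 4/1 = 4
Prime factorization of 4: primes [2]
4 is not squarefree, so mu(4) = 0


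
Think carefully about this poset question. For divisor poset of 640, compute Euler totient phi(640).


phi(n) = n * prod_{p|n} (1 - 1/p).
Prime divisors of 640: [2, 5]
phi(640) = 640 * (1 - 1/2) * (1 - 1/5)
phi(640) = 256


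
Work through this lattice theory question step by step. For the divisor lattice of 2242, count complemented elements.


An element a is complemented if some b has a meet b = bottom, a join b = top.
a is complemented iff gcd(a, n/a)=1, i.e. a is a unitary divisor of 2242.
Complemented elements: 1, 2, 19, 38, 59, 118, ... (2 more)
Count: 8


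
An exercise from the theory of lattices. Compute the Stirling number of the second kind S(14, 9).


S(n,k) = k*S(n-1,k) + S(n-1,k-1).
S(13,9) = 359502, S(13,8) = 1899612
S(14,9) = 9*359502 + 1899612 = 3235518 + 1899612
S(14,9) = 5135130


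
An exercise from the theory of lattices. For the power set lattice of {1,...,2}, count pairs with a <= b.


The order relation is {(a,b) : a <= b}, reflexive so it includes (a,a).
Examples: ({},{}), ({},{1,2}), ({},{1}), ({},{2}), ({1,2},{1,2}), ...
Total ordered pairs: 9


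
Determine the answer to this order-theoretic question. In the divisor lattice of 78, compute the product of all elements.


Divisors of 78: [1, 2, 3, 6, 13, 26, 39, 78]
Product = n^(d(n)/2) = 78^(8/2)
Product = 37015056


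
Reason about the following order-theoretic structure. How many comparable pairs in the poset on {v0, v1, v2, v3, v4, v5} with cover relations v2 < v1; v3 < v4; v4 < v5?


A comparable pair {a,b} has a < b or b < a in the order.
Count unordered pairs where one element is strictly below the other.
Examples: {v1,v2}, {v3,v4}, {v3,v5}, {v4,v5}
Total comparable pairs: 4


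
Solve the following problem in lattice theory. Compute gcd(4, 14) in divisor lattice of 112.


In a divisor lattice, meet = gcd (greatest common divisor).
By Euclidean algorithm or factoring: gcd(4,14) = 2


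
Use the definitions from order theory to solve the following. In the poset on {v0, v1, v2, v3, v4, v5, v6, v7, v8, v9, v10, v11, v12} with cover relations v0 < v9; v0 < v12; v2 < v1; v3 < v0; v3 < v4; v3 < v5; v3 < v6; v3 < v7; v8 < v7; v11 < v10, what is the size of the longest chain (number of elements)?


A chain is a totally ordered subset; we count the number of elements in a maximum chain.
Compute, for each element x, the size of the longest chain ending at x:
  v2: 1
  v3: 1
  v8: 1
  v11: 1
  v0: 2
  v1: 2
  ...
A maximum chain: v3 < v0 < v9
Number of elements in the longest chain: 3


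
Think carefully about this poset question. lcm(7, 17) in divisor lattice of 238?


Join=lcm.
gcd(7,17)=1
lcm=119


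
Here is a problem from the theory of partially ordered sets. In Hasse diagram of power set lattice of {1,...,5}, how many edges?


A cover relation a -< b holds when a < b with no c strictly between.
Cover relations:
  {} -< {1}
  {} -< {2}
  {} -< {3}
  {} -< {4}
  {} -< {5}
  {1} -< {1,2}
  {1} -< {1,3}
  {1} -< {1,4}
  ...72 more
Total: 80


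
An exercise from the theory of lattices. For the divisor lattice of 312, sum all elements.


sigma(n) = sum of divisors.
Divisors of 312: [1, 2, 3, 4, 6, 8, 12, 13, 24, 26, 39, 52, 78, 104, 156, 312]
Sum = 840


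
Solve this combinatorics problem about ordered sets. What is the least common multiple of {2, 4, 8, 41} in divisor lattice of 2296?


In a divisor lattice, join = lcm (least common multiple).
Compute lcm iteratively: start with first element, then lcm(current, next).
Elements: [2, 4, 8, 41]
lcm(2,4) = 4
lcm(4,8) = 8
lcm(8,41) = 328
Final lcm = 328


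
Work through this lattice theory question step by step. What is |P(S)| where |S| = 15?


Power set = 2^n.
2^15 = 32768


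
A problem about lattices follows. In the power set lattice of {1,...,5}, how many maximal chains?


A maximal chain goes from the minimum element to a maximal element via cover relations.
Counting all min-to-max paths in the cover graph.
Total maximal chains: 120


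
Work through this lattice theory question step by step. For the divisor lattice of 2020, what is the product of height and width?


Height = length of longest chain minus 1; width = size of largest antichain.
A maximum chain: 1 | 101 | 505 | 1010 | 2020  (height 4).
A maximum antichain: {4, 10, 202, 505}  (width 4).
Product = 4 * 4 = 16


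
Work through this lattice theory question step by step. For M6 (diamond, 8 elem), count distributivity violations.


Distributive law: a ^ (b v c) = (a ^ b) v (a ^ c).
Check all 8^3 = 512 ordered triples (a,b,c).
  e.g. a=a1, b=a2, c=a3: lhs=a1 != rhs=0
  e.g. a=a1, b=a2, c=a4: lhs=a1 != rhs=0
Total violating triples: 120


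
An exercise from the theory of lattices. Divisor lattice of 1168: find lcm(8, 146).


In a divisor lattice, join = lcm (least common multiple).
gcd(8,146) = 2
lcm(8,146) = 8*146/gcd = 1168/2 = 584


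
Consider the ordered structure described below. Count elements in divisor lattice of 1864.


Divisors of 1864: [1, 2, 4, 8, 233, 466, 932, 1864]
Count: 8


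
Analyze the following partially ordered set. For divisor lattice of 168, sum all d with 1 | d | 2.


Interval [1,2] in divisors of 168: [1, 2]
Sum = 3


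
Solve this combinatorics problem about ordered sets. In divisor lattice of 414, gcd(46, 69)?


Meet=gcd.
gcd(46,69)=23


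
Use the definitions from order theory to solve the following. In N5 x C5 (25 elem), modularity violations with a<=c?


Modular law: if a <= c then a v (b ^ c) = (a v b) ^ c.
Check all triples (a,b,c) with a <= c among 25 elements.
  e.g. a=(a,0), b=(c,0), c=(b,0): lhs=(a,0) != rhs=(b,0)
  e.g. a=(a,0), b=(c,1), c=(b,0): lhs=(a,0) != rhs=(b,0)
Total violating triples: 75


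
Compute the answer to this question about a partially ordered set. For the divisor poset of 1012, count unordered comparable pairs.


A comparable pair {a,b} has a < b or b < a in the order.
Count unordered pairs where one element is strictly below the other.
Examples: {1,2}, {1,4}, {1,11}, {1,22}, ...
Total comparable pairs: 42


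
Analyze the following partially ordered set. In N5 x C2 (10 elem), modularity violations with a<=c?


Modular law: if a <= c then a v (b ^ c) = (a v b) ^ c.
Check all triples (a,b,c) with a <= c among 10 elements.
  e.g. a=(a,0), b=(c,0), c=(b,0): lhs=(a,0) != rhs=(b,0)
  e.g. a=(a,0), b=(c,1), c=(b,0): lhs=(a,0) != rhs=(b,0)
Total violating triples: 6


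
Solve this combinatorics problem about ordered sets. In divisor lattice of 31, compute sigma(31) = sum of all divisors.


sigma(n) = sum of divisors.
Divisors of 31: [1, 31]
Sum = 32


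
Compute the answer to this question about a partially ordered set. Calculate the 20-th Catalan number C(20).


C(n) = C(2n, n) / (n+1).
C(40, 20) = 137846528820
C(20) = 137846528820 / 21 = 6564120420


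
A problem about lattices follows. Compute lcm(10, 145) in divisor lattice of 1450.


In a divisor lattice, join = lcm (least common multiple).
gcd(10,145) = 5
lcm(10,145) = 10*145/gcd = 1450/5 = 290


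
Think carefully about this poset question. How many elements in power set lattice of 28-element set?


Power set = 2^n.
2^28 = 268435456


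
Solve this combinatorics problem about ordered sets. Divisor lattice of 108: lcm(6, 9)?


Join=lcm.
gcd(6,9)=3
lcm=18
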